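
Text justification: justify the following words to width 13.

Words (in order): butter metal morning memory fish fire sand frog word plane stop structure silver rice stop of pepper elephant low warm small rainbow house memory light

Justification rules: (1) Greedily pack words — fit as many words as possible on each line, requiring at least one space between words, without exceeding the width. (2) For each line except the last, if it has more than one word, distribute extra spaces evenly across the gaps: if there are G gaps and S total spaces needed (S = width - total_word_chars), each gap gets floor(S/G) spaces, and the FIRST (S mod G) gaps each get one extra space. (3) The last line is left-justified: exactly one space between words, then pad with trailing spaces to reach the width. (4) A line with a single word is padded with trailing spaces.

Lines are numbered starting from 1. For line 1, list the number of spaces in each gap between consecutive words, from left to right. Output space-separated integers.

Line 1: ['butter', 'metal'] (min_width=12, slack=1)
Line 2: ['morning'] (min_width=7, slack=6)
Line 3: ['memory', 'fish'] (min_width=11, slack=2)
Line 4: ['fire', 'sand'] (min_width=9, slack=4)
Line 5: ['frog', 'word'] (min_width=9, slack=4)
Line 6: ['plane', 'stop'] (min_width=10, slack=3)
Line 7: ['structure'] (min_width=9, slack=4)
Line 8: ['silver', 'rice'] (min_width=11, slack=2)
Line 9: ['stop', 'of'] (min_width=7, slack=6)
Line 10: ['pepper'] (min_width=6, slack=7)
Line 11: ['elephant', 'low'] (min_width=12, slack=1)
Line 12: ['warm', 'small'] (min_width=10, slack=3)
Line 13: ['rainbow', 'house'] (min_width=13, slack=0)
Line 14: ['memory', 'light'] (min_width=12, slack=1)

Answer: 2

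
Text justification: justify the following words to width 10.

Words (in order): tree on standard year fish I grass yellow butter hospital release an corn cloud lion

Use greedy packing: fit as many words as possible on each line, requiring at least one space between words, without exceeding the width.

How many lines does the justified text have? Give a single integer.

Line 1: ['tree', 'on'] (min_width=7, slack=3)
Line 2: ['standard'] (min_width=8, slack=2)
Line 3: ['year', 'fish'] (min_width=9, slack=1)
Line 4: ['I', 'grass'] (min_width=7, slack=3)
Line 5: ['yellow'] (min_width=6, slack=4)
Line 6: ['butter'] (min_width=6, slack=4)
Line 7: ['hospital'] (min_width=8, slack=2)
Line 8: ['release', 'an'] (min_width=10, slack=0)
Line 9: ['corn', 'cloud'] (min_width=10, slack=0)
Line 10: ['lion'] (min_width=4, slack=6)
Total lines: 10

Answer: 10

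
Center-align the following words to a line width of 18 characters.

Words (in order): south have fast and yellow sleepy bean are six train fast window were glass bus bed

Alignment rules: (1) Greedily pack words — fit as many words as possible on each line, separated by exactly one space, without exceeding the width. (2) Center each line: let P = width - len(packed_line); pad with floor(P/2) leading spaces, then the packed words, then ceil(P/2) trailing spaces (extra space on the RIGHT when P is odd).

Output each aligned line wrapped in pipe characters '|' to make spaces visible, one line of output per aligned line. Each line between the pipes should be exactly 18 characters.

Answer: | south have fast  |
|and yellow sleepy |
|bean are six train|
| fast window were |
|  glass bus bed   |

Derivation:
Line 1: ['south', 'have', 'fast'] (min_width=15, slack=3)
Line 2: ['and', 'yellow', 'sleepy'] (min_width=17, slack=1)
Line 3: ['bean', 'are', 'six', 'train'] (min_width=18, slack=0)
Line 4: ['fast', 'window', 'were'] (min_width=16, slack=2)
Line 5: ['glass', 'bus', 'bed'] (min_width=13, slack=5)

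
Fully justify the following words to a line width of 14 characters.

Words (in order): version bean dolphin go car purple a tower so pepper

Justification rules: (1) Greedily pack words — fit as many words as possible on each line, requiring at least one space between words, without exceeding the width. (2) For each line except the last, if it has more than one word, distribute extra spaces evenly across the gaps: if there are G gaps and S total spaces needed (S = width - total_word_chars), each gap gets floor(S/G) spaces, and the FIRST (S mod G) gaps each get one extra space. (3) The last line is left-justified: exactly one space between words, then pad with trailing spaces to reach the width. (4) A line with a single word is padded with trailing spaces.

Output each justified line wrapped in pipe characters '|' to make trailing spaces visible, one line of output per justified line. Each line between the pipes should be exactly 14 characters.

Answer: |version   bean|
|dolphin go car|
|purple a tower|
|so pepper     |

Derivation:
Line 1: ['version', 'bean'] (min_width=12, slack=2)
Line 2: ['dolphin', 'go', 'car'] (min_width=14, slack=0)
Line 3: ['purple', 'a', 'tower'] (min_width=14, slack=0)
Line 4: ['so', 'pepper'] (min_width=9, slack=5)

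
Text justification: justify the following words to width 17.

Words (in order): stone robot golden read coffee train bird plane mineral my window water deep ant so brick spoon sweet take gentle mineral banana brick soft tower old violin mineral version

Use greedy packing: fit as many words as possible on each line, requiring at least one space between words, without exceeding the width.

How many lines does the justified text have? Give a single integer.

Answer: 11

Derivation:
Line 1: ['stone', 'robot'] (min_width=11, slack=6)
Line 2: ['golden', 'read'] (min_width=11, slack=6)
Line 3: ['coffee', 'train', 'bird'] (min_width=17, slack=0)
Line 4: ['plane', 'mineral', 'my'] (min_width=16, slack=1)
Line 5: ['window', 'water', 'deep'] (min_width=17, slack=0)
Line 6: ['ant', 'so', 'brick'] (min_width=12, slack=5)
Line 7: ['spoon', 'sweet', 'take'] (min_width=16, slack=1)
Line 8: ['gentle', 'mineral'] (min_width=14, slack=3)
Line 9: ['banana', 'brick', 'soft'] (min_width=17, slack=0)
Line 10: ['tower', 'old', 'violin'] (min_width=16, slack=1)
Line 11: ['mineral', 'version'] (min_width=15, slack=2)
Total lines: 11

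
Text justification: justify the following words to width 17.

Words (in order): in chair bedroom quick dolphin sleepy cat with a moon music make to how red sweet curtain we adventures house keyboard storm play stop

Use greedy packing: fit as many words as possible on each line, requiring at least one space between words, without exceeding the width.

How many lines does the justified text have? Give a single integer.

Line 1: ['in', 'chair', 'bedroom'] (min_width=16, slack=1)
Line 2: ['quick', 'dolphin'] (min_width=13, slack=4)
Line 3: ['sleepy', 'cat', 'with', 'a'] (min_width=17, slack=0)
Line 4: ['moon', 'music', 'make'] (min_width=15, slack=2)
Line 5: ['to', 'how', 'red', 'sweet'] (min_width=16, slack=1)
Line 6: ['curtain', 'we'] (min_width=10, slack=7)
Line 7: ['adventures', 'house'] (min_width=16, slack=1)
Line 8: ['keyboard', 'storm'] (min_width=14, slack=3)
Line 9: ['play', 'stop'] (min_width=9, slack=8)
Total lines: 9

Answer: 9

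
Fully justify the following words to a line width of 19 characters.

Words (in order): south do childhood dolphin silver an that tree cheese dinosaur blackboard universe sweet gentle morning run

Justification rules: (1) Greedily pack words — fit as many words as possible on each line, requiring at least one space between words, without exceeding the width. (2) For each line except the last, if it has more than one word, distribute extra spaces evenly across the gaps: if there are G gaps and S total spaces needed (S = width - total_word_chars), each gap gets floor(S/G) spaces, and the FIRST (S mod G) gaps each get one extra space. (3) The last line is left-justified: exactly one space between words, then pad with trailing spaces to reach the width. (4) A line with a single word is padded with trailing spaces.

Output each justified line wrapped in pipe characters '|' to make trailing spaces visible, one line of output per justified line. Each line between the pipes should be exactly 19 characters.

Line 1: ['south', 'do', 'childhood'] (min_width=18, slack=1)
Line 2: ['dolphin', 'silver', 'an'] (min_width=17, slack=2)
Line 3: ['that', 'tree', 'cheese'] (min_width=16, slack=3)
Line 4: ['dinosaur', 'blackboard'] (min_width=19, slack=0)
Line 5: ['universe', 'sweet'] (min_width=14, slack=5)
Line 6: ['gentle', 'morning', 'run'] (min_width=18, slack=1)

Answer: |south  do childhood|
|dolphin  silver  an|
|that   tree  cheese|
|dinosaur blackboard|
|universe      sweet|
|gentle morning run |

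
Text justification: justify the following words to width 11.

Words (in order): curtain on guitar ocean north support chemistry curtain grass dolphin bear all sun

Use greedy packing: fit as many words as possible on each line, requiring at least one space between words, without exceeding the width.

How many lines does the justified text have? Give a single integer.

Answer: 10

Derivation:
Line 1: ['curtain', 'on'] (min_width=10, slack=1)
Line 2: ['guitar'] (min_width=6, slack=5)
Line 3: ['ocean', 'north'] (min_width=11, slack=0)
Line 4: ['support'] (min_width=7, slack=4)
Line 5: ['chemistry'] (min_width=9, slack=2)
Line 6: ['curtain'] (min_width=7, slack=4)
Line 7: ['grass'] (min_width=5, slack=6)
Line 8: ['dolphin'] (min_width=7, slack=4)
Line 9: ['bear', 'all'] (min_width=8, slack=3)
Line 10: ['sun'] (min_width=3, slack=8)
Total lines: 10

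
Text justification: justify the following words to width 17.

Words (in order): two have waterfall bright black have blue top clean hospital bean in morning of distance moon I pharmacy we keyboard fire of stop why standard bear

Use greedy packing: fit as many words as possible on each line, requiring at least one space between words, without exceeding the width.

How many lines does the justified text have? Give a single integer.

Answer: 11

Derivation:
Line 1: ['two', 'have'] (min_width=8, slack=9)
Line 2: ['waterfall', 'bright'] (min_width=16, slack=1)
Line 3: ['black', 'have', 'blue'] (min_width=15, slack=2)
Line 4: ['top', 'clean'] (min_width=9, slack=8)
Line 5: ['hospital', 'bean', 'in'] (min_width=16, slack=1)
Line 6: ['morning', 'of'] (min_width=10, slack=7)
Line 7: ['distance', 'moon', 'I'] (min_width=15, slack=2)
Line 8: ['pharmacy', 'we'] (min_width=11, slack=6)
Line 9: ['keyboard', 'fire', 'of'] (min_width=16, slack=1)
Line 10: ['stop', 'why', 'standard'] (min_width=17, slack=0)
Line 11: ['bear'] (min_width=4, slack=13)
Total lines: 11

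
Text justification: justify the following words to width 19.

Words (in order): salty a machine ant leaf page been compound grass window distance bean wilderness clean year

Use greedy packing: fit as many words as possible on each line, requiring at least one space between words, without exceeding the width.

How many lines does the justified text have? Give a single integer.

Line 1: ['salty', 'a', 'machine', 'ant'] (min_width=19, slack=0)
Line 2: ['leaf', 'page', 'been'] (min_width=14, slack=5)
Line 3: ['compound', 'grass'] (min_width=14, slack=5)
Line 4: ['window', 'distance'] (min_width=15, slack=4)
Line 5: ['bean', 'wilderness'] (min_width=15, slack=4)
Line 6: ['clean', 'year'] (min_width=10, slack=9)
Total lines: 6

Answer: 6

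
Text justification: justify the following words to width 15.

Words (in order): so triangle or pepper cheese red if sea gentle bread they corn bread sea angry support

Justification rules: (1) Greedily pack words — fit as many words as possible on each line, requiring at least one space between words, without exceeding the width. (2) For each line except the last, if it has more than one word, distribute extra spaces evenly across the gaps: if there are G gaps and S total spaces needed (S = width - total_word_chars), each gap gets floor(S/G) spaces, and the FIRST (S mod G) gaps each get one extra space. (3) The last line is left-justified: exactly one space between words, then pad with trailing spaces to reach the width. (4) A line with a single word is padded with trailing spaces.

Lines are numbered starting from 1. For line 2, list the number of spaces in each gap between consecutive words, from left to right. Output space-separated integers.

Line 1: ['so', 'triangle', 'or'] (min_width=14, slack=1)
Line 2: ['pepper', 'cheese'] (min_width=13, slack=2)
Line 3: ['red', 'if', 'sea'] (min_width=10, slack=5)
Line 4: ['gentle', 'bread'] (min_width=12, slack=3)
Line 5: ['they', 'corn', 'bread'] (min_width=15, slack=0)
Line 6: ['sea', 'angry'] (min_width=9, slack=6)
Line 7: ['support'] (min_width=7, slack=8)

Answer: 3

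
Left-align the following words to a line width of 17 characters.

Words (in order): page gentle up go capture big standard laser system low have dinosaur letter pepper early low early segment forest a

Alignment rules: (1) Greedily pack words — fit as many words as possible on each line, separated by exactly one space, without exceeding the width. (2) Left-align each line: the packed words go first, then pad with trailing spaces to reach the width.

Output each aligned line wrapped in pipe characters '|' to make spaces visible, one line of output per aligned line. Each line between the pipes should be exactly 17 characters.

Answer: |page gentle up go|
|capture big      |
|standard laser   |
|system low have  |
|dinosaur letter  |
|pepper early low |
|early segment    |
|forest a         |

Derivation:
Line 1: ['page', 'gentle', 'up', 'go'] (min_width=17, slack=0)
Line 2: ['capture', 'big'] (min_width=11, slack=6)
Line 3: ['standard', 'laser'] (min_width=14, slack=3)
Line 4: ['system', 'low', 'have'] (min_width=15, slack=2)
Line 5: ['dinosaur', 'letter'] (min_width=15, slack=2)
Line 6: ['pepper', 'early', 'low'] (min_width=16, slack=1)
Line 7: ['early', 'segment'] (min_width=13, slack=4)
Line 8: ['forest', 'a'] (min_width=8, slack=9)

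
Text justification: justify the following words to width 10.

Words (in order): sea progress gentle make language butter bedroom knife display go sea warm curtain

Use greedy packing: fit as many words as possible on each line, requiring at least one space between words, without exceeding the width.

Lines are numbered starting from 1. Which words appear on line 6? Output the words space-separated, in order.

Line 1: ['sea'] (min_width=3, slack=7)
Line 2: ['progress'] (min_width=8, slack=2)
Line 3: ['gentle'] (min_width=6, slack=4)
Line 4: ['make'] (min_width=4, slack=6)
Line 5: ['language'] (min_width=8, slack=2)
Line 6: ['butter'] (min_width=6, slack=4)
Line 7: ['bedroom'] (min_width=7, slack=3)
Line 8: ['knife'] (min_width=5, slack=5)
Line 9: ['display', 'go'] (min_width=10, slack=0)
Line 10: ['sea', 'warm'] (min_width=8, slack=2)
Line 11: ['curtain'] (min_width=7, slack=3)

Answer: butter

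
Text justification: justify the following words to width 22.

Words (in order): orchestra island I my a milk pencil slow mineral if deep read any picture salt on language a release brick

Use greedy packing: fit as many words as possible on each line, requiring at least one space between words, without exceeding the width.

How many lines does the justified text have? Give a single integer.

Answer: 6

Derivation:
Line 1: ['orchestra', 'island', 'I', 'my'] (min_width=21, slack=1)
Line 2: ['a', 'milk', 'pencil', 'slow'] (min_width=18, slack=4)
Line 3: ['mineral', 'if', 'deep', 'read'] (min_width=20, slack=2)
Line 4: ['any', 'picture', 'salt', 'on'] (min_width=19, slack=3)
Line 5: ['language', 'a', 'release'] (min_width=18, slack=4)
Line 6: ['brick'] (min_width=5, slack=17)
Total lines: 6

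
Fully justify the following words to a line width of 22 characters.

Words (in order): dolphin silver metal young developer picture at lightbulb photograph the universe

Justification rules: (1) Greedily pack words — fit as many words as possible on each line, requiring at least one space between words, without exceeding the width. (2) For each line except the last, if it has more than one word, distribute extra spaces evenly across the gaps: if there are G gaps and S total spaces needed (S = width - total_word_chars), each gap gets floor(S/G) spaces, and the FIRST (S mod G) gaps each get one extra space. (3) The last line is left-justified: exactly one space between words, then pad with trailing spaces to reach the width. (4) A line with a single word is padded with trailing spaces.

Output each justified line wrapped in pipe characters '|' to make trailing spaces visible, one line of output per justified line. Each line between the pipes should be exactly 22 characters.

Line 1: ['dolphin', 'silver', 'metal'] (min_width=20, slack=2)
Line 2: ['young', 'developer'] (min_width=15, slack=7)
Line 3: ['picture', 'at', 'lightbulb'] (min_width=20, slack=2)
Line 4: ['photograph', 'the'] (min_width=14, slack=8)
Line 5: ['universe'] (min_width=8, slack=14)

Answer: |dolphin  silver  metal|
|young        developer|
|picture  at  lightbulb|
|photograph         the|
|universe              |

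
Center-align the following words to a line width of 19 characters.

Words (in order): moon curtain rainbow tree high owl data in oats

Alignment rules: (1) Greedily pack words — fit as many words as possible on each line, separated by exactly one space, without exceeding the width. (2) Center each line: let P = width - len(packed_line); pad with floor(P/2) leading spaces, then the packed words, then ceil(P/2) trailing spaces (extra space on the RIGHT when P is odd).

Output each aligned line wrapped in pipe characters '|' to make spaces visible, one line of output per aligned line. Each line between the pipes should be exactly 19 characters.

Line 1: ['moon', 'curtain'] (min_width=12, slack=7)
Line 2: ['rainbow', 'tree', 'high'] (min_width=17, slack=2)
Line 3: ['owl', 'data', 'in', 'oats'] (min_width=16, slack=3)

Answer: |   moon curtain    |
| rainbow tree high |
| owl data in oats  |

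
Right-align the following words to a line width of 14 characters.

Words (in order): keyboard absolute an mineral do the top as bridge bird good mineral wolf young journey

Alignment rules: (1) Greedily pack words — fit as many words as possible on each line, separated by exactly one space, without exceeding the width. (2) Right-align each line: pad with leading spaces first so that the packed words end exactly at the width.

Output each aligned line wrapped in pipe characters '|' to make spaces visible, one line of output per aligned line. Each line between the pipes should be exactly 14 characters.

Line 1: ['keyboard'] (min_width=8, slack=6)
Line 2: ['absolute', 'an'] (min_width=11, slack=3)
Line 3: ['mineral', 'do', 'the'] (min_width=14, slack=0)
Line 4: ['top', 'as', 'bridge'] (min_width=13, slack=1)
Line 5: ['bird', 'good'] (min_width=9, slack=5)
Line 6: ['mineral', 'wolf'] (min_width=12, slack=2)
Line 7: ['young', 'journey'] (min_width=13, slack=1)

Answer: |      keyboard|
|   absolute an|
|mineral do the|
| top as bridge|
|     bird good|
|  mineral wolf|
| young journey|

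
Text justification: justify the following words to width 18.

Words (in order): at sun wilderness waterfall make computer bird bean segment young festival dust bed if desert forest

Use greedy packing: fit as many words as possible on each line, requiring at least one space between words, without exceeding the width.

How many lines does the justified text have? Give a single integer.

Answer: 6

Derivation:
Line 1: ['at', 'sun', 'wilderness'] (min_width=17, slack=1)
Line 2: ['waterfall', 'make'] (min_width=14, slack=4)
Line 3: ['computer', 'bird', 'bean'] (min_width=18, slack=0)
Line 4: ['segment', 'young'] (min_width=13, slack=5)
Line 5: ['festival', 'dust', 'bed'] (min_width=17, slack=1)
Line 6: ['if', 'desert', 'forest'] (min_width=16, slack=2)
Total lines: 6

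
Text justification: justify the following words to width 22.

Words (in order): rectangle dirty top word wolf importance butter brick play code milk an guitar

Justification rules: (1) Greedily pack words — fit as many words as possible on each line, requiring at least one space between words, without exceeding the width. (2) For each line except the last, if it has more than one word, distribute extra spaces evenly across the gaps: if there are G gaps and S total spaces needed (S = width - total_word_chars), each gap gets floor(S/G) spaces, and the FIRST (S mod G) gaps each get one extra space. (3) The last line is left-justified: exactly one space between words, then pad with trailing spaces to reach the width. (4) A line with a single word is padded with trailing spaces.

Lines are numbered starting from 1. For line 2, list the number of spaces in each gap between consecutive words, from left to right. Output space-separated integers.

Answer: 2 2

Derivation:
Line 1: ['rectangle', 'dirty', 'top'] (min_width=19, slack=3)
Line 2: ['word', 'wolf', 'importance'] (min_width=20, slack=2)
Line 3: ['butter', 'brick', 'play', 'code'] (min_width=22, slack=0)
Line 4: ['milk', 'an', 'guitar'] (min_width=14, slack=8)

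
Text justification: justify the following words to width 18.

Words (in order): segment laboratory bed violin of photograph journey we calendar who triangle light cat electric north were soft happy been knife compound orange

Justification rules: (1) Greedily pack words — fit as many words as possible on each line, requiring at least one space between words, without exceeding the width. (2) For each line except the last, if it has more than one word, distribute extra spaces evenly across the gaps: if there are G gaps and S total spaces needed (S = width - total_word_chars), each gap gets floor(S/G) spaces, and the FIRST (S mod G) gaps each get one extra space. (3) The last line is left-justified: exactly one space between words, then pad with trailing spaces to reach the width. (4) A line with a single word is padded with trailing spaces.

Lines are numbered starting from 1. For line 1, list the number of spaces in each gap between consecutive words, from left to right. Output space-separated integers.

Answer: 1

Derivation:
Line 1: ['segment', 'laboratory'] (min_width=18, slack=0)
Line 2: ['bed', 'violin', 'of'] (min_width=13, slack=5)
Line 3: ['photograph', 'journey'] (min_width=18, slack=0)
Line 4: ['we', 'calendar', 'who'] (min_width=15, slack=3)
Line 5: ['triangle', 'light', 'cat'] (min_width=18, slack=0)
Line 6: ['electric', 'north'] (min_width=14, slack=4)
Line 7: ['were', 'soft', 'happy'] (min_width=15, slack=3)
Line 8: ['been', 'knife'] (min_width=10, slack=8)
Line 9: ['compound', 'orange'] (min_width=15, slack=3)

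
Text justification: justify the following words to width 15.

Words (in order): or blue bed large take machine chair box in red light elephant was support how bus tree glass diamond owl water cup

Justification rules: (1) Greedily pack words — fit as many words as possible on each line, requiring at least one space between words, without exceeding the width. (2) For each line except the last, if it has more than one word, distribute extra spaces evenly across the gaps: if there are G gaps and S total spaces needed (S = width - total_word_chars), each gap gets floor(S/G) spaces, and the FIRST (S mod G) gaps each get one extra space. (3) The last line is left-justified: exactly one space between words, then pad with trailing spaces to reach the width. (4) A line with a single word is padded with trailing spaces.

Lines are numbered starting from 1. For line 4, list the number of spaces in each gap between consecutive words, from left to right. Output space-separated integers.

Line 1: ['or', 'blue', 'bed'] (min_width=11, slack=4)
Line 2: ['large', 'take'] (min_width=10, slack=5)
Line 3: ['machine', 'chair'] (min_width=13, slack=2)
Line 4: ['box', 'in', 'red'] (min_width=10, slack=5)
Line 5: ['light', 'elephant'] (min_width=14, slack=1)
Line 6: ['was', 'support', 'how'] (min_width=15, slack=0)
Line 7: ['bus', 'tree', 'glass'] (min_width=14, slack=1)
Line 8: ['diamond', 'owl'] (min_width=11, slack=4)
Line 9: ['water', 'cup'] (min_width=9, slack=6)

Answer: 4 3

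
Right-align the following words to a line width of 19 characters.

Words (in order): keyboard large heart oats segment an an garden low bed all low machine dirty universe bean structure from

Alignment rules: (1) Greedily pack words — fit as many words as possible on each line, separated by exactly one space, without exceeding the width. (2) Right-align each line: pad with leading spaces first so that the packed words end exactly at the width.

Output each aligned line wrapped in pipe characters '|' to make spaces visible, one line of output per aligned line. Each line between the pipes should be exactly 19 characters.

Answer: |     keyboard large|
| heart oats segment|
|   an an garden low|
|bed all low machine|
|dirty universe bean|
|     structure from|

Derivation:
Line 1: ['keyboard', 'large'] (min_width=14, slack=5)
Line 2: ['heart', 'oats', 'segment'] (min_width=18, slack=1)
Line 3: ['an', 'an', 'garden', 'low'] (min_width=16, slack=3)
Line 4: ['bed', 'all', 'low', 'machine'] (min_width=19, slack=0)
Line 5: ['dirty', 'universe', 'bean'] (min_width=19, slack=0)
Line 6: ['structure', 'from'] (min_width=14, slack=5)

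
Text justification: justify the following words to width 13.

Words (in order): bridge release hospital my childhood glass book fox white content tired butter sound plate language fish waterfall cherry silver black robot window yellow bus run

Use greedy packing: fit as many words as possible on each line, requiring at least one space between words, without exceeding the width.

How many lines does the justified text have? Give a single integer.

Answer: 15

Derivation:
Line 1: ['bridge'] (min_width=6, slack=7)
Line 2: ['release'] (min_width=7, slack=6)
Line 3: ['hospital', 'my'] (min_width=11, slack=2)
Line 4: ['childhood'] (min_width=9, slack=4)
Line 5: ['glass', 'book'] (min_width=10, slack=3)
Line 6: ['fox', 'white'] (min_width=9, slack=4)
Line 7: ['content', 'tired'] (min_width=13, slack=0)
Line 8: ['butter', 'sound'] (min_width=12, slack=1)
Line 9: ['plate'] (min_width=5, slack=8)
Line 10: ['language', 'fish'] (min_width=13, slack=0)
Line 11: ['waterfall'] (min_width=9, slack=4)
Line 12: ['cherry', 'silver'] (min_width=13, slack=0)
Line 13: ['black', 'robot'] (min_width=11, slack=2)
Line 14: ['window', 'yellow'] (min_width=13, slack=0)
Line 15: ['bus', 'run'] (min_width=7, slack=6)
Total lines: 15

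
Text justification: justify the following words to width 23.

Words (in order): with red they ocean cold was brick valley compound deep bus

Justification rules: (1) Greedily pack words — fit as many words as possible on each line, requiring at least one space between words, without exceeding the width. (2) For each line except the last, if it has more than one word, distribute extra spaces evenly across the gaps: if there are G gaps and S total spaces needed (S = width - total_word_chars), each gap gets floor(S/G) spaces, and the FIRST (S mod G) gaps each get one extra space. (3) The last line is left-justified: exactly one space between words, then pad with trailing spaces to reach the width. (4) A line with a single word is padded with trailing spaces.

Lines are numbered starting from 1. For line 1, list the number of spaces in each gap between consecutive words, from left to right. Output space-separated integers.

Answer: 3 2 2

Derivation:
Line 1: ['with', 'red', 'they', 'ocean'] (min_width=19, slack=4)
Line 2: ['cold', 'was', 'brick', 'valley'] (min_width=21, slack=2)
Line 3: ['compound', 'deep', 'bus'] (min_width=17, slack=6)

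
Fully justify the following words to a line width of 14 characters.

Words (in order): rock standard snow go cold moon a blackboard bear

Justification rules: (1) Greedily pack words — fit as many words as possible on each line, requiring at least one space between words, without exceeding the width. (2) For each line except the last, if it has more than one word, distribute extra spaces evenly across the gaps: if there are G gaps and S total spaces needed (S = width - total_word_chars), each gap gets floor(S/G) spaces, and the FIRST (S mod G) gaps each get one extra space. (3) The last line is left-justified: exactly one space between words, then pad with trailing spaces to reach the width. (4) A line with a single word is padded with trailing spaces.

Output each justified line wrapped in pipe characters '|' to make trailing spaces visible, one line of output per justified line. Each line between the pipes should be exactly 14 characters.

Answer: |rock  standard|
|snow  go  cold|
|moon         a|
|blackboard    |
|bear          |

Derivation:
Line 1: ['rock', 'standard'] (min_width=13, slack=1)
Line 2: ['snow', 'go', 'cold'] (min_width=12, slack=2)
Line 3: ['moon', 'a'] (min_width=6, slack=8)
Line 4: ['blackboard'] (min_width=10, slack=4)
Line 5: ['bear'] (min_width=4, slack=10)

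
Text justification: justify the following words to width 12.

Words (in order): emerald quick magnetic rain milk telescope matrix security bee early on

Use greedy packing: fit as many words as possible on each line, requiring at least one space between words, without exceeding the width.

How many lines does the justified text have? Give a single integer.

Line 1: ['emerald'] (min_width=7, slack=5)
Line 2: ['quick'] (min_width=5, slack=7)
Line 3: ['magnetic'] (min_width=8, slack=4)
Line 4: ['rain', 'milk'] (min_width=9, slack=3)
Line 5: ['telescope'] (min_width=9, slack=3)
Line 6: ['matrix'] (min_width=6, slack=6)
Line 7: ['security', 'bee'] (min_width=12, slack=0)
Line 8: ['early', 'on'] (min_width=8, slack=4)
Total lines: 8

Answer: 8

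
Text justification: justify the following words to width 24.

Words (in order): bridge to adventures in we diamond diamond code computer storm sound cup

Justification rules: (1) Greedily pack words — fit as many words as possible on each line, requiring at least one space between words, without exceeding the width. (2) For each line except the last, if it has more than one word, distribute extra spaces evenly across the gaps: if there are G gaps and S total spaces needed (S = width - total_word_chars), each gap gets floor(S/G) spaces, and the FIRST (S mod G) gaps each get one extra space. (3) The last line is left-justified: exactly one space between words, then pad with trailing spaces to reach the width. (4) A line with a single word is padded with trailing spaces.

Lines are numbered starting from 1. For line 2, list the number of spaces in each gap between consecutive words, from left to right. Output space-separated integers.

Answer: 2 1 1

Derivation:
Line 1: ['bridge', 'to', 'adventures', 'in'] (min_width=23, slack=1)
Line 2: ['we', 'diamond', 'diamond', 'code'] (min_width=23, slack=1)
Line 3: ['computer', 'storm', 'sound', 'cup'] (min_width=24, slack=0)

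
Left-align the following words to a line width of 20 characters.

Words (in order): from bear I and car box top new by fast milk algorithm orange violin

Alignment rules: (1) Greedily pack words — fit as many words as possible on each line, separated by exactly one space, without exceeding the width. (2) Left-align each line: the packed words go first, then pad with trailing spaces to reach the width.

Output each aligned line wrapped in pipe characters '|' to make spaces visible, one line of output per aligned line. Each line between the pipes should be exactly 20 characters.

Line 1: ['from', 'bear', 'I', 'and', 'car'] (min_width=19, slack=1)
Line 2: ['box', 'top', 'new', 'by', 'fast'] (min_width=19, slack=1)
Line 3: ['milk', 'algorithm'] (min_width=14, slack=6)
Line 4: ['orange', 'violin'] (min_width=13, slack=7)

Answer: |from bear I and car |
|box top new by fast |
|milk algorithm      |
|orange violin       |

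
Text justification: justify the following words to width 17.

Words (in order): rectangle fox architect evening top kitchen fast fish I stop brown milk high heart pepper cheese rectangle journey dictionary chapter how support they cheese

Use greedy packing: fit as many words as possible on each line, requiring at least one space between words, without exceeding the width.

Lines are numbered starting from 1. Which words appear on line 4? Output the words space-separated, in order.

Line 1: ['rectangle', 'fox'] (min_width=13, slack=4)
Line 2: ['architect', 'evening'] (min_width=17, slack=0)
Line 3: ['top', 'kitchen', 'fast'] (min_width=16, slack=1)
Line 4: ['fish', 'I', 'stop', 'brown'] (min_width=17, slack=0)
Line 5: ['milk', 'high', 'heart'] (min_width=15, slack=2)
Line 6: ['pepper', 'cheese'] (min_width=13, slack=4)
Line 7: ['rectangle', 'journey'] (min_width=17, slack=0)
Line 8: ['dictionary'] (min_width=10, slack=7)
Line 9: ['chapter', 'how'] (min_width=11, slack=6)
Line 10: ['support', 'they'] (min_width=12, slack=5)
Line 11: ['cheese'] (min_width=6, slack=11)

Answer: fish I stop brown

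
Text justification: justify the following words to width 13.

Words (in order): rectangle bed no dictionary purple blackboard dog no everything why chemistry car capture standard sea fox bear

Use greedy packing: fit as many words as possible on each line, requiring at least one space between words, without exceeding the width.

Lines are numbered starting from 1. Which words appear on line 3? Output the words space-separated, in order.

Answer: purple

Derivation:
Line 1: ['rectangle', 'bed'] (min_width=13, slack=0)
Line 2: ['no', 'dictionary'] (min_width=13, slack=0)
Line 3: ['purple'] (min_width=6, slack=7)
Line 4: ['blackboard'] (min_width=10, slack=3)
Line 5: ['dog', 'no'] (min_width=6, slack=7)
Line 6: ['everything'] (min_width=10, slack=3)
Line 7: ['why', 'chemistry'] (min_width=13, slack=0)
Line 8: ['car', 'capture'] (min_width=11, slack=2)
Line 9: ['standard', 'sea'] (min_width=12, slack=1)
Line 10: ['fox', 'bear'] (min_width=8, slack=5)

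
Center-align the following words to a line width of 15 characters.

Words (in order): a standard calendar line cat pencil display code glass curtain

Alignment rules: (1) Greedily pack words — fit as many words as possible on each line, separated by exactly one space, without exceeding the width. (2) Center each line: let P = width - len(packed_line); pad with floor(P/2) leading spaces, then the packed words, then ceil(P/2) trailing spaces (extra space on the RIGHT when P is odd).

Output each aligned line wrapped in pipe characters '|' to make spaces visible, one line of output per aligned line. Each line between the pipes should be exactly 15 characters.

Line 1: ['a', 'standard'] (min_width=10, slack=5)
Line 2: ['calendar', 'line'] (min_width=13, slack=2)
Line 3: ['cat', 'pencil'] (min_width=10, slack=5)
Line 4: ['display', 'code'] (min_width=12, slack=3)
Line 5: ['glass', 'curtain'] (min_width=13, slack=2)

Answer: |  a standard   |
| calendar line |
|  cat pencil   |
| display code  |
| glass curtain |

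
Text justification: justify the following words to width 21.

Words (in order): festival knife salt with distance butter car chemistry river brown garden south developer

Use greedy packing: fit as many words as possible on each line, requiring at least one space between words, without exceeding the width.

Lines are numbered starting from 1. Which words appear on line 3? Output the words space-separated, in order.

Line 1: ['festival', 'knife', 'salt'] (min_width=19, slack=2)
Line 2: ['with', 'distance', 'butter'] (min_width=20, slack=1)
Line 3: ['car', 'chemistry', 'river'] (min_width=19, slack=2)
Line 4: ['brown', 'garden', 'south'] (min_width=18, slack=3)
Line 5: ['developer'] (min_width=9, slack=12)

Answer: car chemistry river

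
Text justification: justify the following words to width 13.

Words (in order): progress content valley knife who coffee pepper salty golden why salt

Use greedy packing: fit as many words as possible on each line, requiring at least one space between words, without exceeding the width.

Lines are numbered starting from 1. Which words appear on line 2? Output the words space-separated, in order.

Line 1: ['progress'] (min_width=8, slack=5)
Line 2: ['content'] (min_width=7, slack=6)
Line 3: ['valley', 'knife'] (min_width=12, slack=1)
Line 4: ['who', 'coffee'] (min_width=10, slack=3)
Line 5: ['pepper', 'salty'] (min_width=12, slack=1)
Line 6: ['golden', 'why'] (min_width=10, slack=3)
Line 7: ['salt'] (min_width=4, slack=9)

Answer: content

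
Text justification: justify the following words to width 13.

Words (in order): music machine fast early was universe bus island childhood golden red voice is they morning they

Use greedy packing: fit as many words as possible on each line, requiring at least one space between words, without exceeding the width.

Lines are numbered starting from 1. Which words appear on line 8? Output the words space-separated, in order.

Answer: morning they

Derivation:
Line 1: ['music', 'machine'] (min_width=13, slack=0)
Line 2: ['fast', 'early'] (min_width=10, slack=3)
Line 3: ['was', 'universe'] (min_width=12, slack=1)
Line 4: ['bus', 'island'] (min_width=10, slack=3)
Line 5: ['childhood'] (min_width=9, slack=4)
Line 6: ['golden', 'red'] (min_width=10, slack=3)
Line 7: ['voice', 'is', 'they'] (min_width=13, slack=0)
Line 8: ['morning', 'they'] (min_width=12, slack=1)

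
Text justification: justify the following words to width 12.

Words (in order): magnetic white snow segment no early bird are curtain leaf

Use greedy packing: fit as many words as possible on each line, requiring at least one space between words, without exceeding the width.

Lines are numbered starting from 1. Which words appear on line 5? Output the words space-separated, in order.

Answer: are curtain

Derivation:
Line 1: ['magnetic'] (min_width=8, slack=4)
Line 2: ['white', 'snow'] (min_width=10, slack=2)
Line 3: ['segment', 'no'] (min_width=10, slack=2)
Line 4: ['early', 'bird'] (min_width=10, slack=2)
Line 5: ['are', 'curtain'] (min_width=11, slack=1)
Line 6: ['leaf'] (min_width=4, slack=8)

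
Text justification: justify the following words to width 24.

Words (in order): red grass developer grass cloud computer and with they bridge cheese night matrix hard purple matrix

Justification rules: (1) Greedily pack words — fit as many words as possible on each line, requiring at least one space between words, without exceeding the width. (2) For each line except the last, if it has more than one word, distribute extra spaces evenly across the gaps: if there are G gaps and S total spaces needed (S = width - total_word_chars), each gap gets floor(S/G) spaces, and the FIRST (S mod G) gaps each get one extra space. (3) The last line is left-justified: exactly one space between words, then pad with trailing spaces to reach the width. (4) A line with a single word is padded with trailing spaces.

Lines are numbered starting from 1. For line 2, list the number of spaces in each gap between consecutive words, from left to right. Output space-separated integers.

Line 1: ['red', 'grass', 'developer'] (min_width=19, slack=5)
Line 2: ['grass', 'cloud', 'computer', 'and'] (min_width=24, slack=0)
Line 3: ['with', 'they', 'bridge', 'cheese'] (min_width=23, slack=1)
Line 4: ['night', 'matrix', 'hard', 'purple'] (min_width=24, slack=0)
Line 5: ['matrix'] (min_width=6, slack=18)

Answer: 1 1 1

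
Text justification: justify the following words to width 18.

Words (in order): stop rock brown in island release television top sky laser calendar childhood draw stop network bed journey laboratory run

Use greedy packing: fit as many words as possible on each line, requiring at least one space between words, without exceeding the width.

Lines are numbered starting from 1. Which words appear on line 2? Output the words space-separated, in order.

Line 1: ['stop', 'rock', 'brown', 'in'] (min_width=18, slack=0)
Line 2: ['island', 'release'] (min_width=14, slack=4)
Line 3: ['television', 'top', 'sky'] (min_width=18, slack=0)
Line 4: ['laser', 'calendar'] (min_width=14, slack=4)
Line 5: ['childhood', 'draw'] (min_width=14, slack=4)
Line 6: ['stop', 'network', 'bed'] (min_width=16, slack=2)
Line 7: ['journey', 'laboratory'] (min_width=18, slack=0)
Line 8: ['run'] (min_width=3, slack=15)

Answer: island release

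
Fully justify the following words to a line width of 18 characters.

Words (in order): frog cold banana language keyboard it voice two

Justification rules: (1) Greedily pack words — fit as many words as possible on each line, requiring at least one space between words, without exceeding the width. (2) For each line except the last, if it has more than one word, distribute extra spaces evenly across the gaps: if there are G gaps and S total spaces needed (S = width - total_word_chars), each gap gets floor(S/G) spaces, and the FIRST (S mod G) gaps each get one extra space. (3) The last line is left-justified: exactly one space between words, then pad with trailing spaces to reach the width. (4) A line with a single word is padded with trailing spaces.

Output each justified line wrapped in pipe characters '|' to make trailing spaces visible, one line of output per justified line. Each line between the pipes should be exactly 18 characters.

Answer: |frog  cold  banana|
|language  keyboard|
|it voice two      |

Derivation:
Line 1: ['frog', 'cold', 'banana'] (min_width=16, slack=2)
Line 2: ['language', 'keyboard'] (min_width=17, slack=1)
Line 3: ['it', 'voice', 'two'] (min_width=12, slack=6)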